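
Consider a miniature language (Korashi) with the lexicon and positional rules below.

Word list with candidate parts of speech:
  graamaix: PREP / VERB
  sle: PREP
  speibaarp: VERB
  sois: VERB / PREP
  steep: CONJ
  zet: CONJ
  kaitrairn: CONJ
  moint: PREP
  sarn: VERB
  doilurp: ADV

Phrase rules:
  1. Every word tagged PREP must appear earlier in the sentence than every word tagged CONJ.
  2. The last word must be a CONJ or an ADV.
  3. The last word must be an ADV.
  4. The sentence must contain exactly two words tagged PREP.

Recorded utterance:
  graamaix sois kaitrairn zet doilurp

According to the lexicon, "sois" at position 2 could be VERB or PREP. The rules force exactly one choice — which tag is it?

PREP

Candidates per position — 1:graamaix {PREP,VERB}; 2:sois {VERB,PREP}; 3:kaitrairn {CONJ}; 4:zet {CONJ}; 5:doilurp {ADV}.
Word 1 cannot be VERB — rule 4 would then fail for every completion. It is PREP.
Word 2 cannot be VERB — rule 4 would then fail for every completion. It is PREP.
The only consistent sequence is: PREP PREP CONJ CONJ ADV.
Check: rule 1 satisfied; rule 2 satisfied; rule 3 satisfied; rule 4 satisfied.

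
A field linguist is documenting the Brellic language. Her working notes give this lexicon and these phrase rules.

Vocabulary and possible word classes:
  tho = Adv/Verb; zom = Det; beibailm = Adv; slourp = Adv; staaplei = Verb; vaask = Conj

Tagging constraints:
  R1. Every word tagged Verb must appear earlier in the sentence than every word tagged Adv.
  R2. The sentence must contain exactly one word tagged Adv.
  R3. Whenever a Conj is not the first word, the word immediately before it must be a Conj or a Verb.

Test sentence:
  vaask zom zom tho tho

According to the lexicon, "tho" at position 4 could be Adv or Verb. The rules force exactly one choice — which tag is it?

Verb

Candidates per position — 1:vaask {Conj}; 2:zom {Det}; 3:zom {Det}; 4:tho {Adv,Verb}; 5:tho {Adv,Verb}.
Position 4: the remaining choice is settled jointly with positions 5 — only Verb at position 4 is part of a tagging that satisfies every rule.
The unique satisfying tagging is: Conj Det Det Verb Adv.
Checking: rule 1 ok; rule 2 ok; rule 3 ok.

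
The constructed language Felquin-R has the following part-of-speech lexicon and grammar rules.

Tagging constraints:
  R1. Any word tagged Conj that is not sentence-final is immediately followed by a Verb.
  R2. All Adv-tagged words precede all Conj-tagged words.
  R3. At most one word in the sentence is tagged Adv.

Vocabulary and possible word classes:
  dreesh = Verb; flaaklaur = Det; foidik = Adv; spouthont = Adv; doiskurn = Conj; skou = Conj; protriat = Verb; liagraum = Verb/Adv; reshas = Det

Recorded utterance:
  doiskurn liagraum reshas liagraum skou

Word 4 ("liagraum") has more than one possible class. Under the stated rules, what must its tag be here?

Candidates per position — 1:doiskurn {Conj}; 2:liagraum {Verb,Adv}; 3:reshas {Det}; 4:liagraum {Verb,Adv}; 5:skou {Conj}.
Position 2: Adv is ruled out by rule 1; that leaves Verb.
Position 4: Adv is ruled out by rule 2; that leaves Verb.
So the tagging must be: Conj Verb Det Verb Conj.
Rule-by-rule: rule 1 holds; rule 2 holds; rule 3 holds.

Verb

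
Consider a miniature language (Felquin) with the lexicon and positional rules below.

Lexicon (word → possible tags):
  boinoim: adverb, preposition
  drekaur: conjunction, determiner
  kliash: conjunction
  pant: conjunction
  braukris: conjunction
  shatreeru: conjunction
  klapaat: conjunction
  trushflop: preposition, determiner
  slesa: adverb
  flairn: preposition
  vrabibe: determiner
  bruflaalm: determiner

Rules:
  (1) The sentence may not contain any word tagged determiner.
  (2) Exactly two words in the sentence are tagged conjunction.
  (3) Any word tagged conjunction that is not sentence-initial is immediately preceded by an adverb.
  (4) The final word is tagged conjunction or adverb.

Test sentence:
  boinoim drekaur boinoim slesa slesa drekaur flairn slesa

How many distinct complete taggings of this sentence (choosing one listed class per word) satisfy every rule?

2

Candidates per position — 1:boinoim {adverb,preposition}; 2:drekaur {conjunction,determiner}; 3:boinoim {adverb,preposition}; 4:slesa {adverb}; 5:slesa {adverb}; 6:drekaur {conjunction,determiner}; 7:flairn {preposition}; 8:slesa {adverb}.
There are 16 candidate sequences in total.
The sequences that satisfy every rule: adverb conjunction adverb adverb adverb conjunction preposition adverb; adverb conjunction preposition adverb adverb conjunction preposition adverb.
Count = 2.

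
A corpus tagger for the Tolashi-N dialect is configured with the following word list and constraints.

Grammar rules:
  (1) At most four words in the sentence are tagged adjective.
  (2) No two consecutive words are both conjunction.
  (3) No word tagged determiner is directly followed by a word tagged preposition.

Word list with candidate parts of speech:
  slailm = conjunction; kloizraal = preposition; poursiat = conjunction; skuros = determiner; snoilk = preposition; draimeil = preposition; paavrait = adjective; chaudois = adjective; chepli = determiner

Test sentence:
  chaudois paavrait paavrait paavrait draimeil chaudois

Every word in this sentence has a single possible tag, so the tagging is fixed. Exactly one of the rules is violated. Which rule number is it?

Fixed tagging: adjective adjective adjective adjective preposition adjective.
Rule check: R1 fails, R2 ok, R3 ok.
Only rule 1 fails.

1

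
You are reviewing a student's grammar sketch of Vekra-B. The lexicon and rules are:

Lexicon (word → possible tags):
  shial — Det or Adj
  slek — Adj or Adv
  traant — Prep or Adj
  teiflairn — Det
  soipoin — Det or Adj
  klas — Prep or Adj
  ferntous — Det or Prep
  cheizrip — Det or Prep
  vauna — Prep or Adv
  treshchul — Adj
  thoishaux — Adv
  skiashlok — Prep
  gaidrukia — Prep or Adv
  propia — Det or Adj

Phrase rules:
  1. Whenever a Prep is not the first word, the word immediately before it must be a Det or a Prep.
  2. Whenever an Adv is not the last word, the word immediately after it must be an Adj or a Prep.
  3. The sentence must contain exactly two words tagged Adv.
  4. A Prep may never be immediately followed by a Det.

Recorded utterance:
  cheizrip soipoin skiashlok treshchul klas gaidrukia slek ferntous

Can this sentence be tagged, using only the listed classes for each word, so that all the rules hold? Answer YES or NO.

Candidates per position — 1:cheizrip {Det,Prep}; 2:soipoin {Det,Adj}; 3:skiashlok {Prep}; 4:treshchul {Adj}; 5:klas {Prep,Adj}; 6:gaidrukia {Prep,Adv}; 7:slek {Adj,Adv}; 8:ferntous {Det,Prep}.
Every candidate sequence violates at least one rule; no consistent tagging exists.

NO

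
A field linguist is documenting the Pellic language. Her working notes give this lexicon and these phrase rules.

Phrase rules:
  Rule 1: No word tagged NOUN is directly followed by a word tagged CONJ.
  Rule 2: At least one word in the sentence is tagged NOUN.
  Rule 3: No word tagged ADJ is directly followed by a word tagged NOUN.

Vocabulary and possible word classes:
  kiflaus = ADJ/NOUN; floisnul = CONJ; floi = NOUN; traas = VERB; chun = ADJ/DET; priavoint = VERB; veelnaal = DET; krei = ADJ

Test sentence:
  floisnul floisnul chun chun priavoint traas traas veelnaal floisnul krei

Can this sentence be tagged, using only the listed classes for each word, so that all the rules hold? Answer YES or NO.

Candidates per position — 1:floisnul {CONJ}; 2:floisnul {CONJ}; 3:chun {ADJ,DET}; 4:chun {ADJ,DET}; 5:priavoint {VERB}; 6:traas {VERB}; 7:traas {VERB}; 8:veelnaal {DET}; 9:floisnul {CONJ}; 10:krei {ADJ}.
Rule 2 cannot be satisfied by any choice of tags from the lexicon.
So there is no consistent tagging.

NO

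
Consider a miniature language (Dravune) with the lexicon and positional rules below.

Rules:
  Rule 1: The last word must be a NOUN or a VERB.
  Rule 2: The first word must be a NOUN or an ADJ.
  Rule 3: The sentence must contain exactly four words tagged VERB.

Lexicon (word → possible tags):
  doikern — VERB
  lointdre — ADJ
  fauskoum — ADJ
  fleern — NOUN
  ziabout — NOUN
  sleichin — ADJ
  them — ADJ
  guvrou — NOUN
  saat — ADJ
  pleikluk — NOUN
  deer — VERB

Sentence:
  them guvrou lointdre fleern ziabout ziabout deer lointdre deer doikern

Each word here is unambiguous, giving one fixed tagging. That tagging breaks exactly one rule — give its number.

Fixed tagging: ADJ NOUN ADJ NOUN NOUN NOUN VERB ADJ VERB VERB.
Rule check: R1 ok, R2 ok, R3 fails.
Only rule 3 fails.

3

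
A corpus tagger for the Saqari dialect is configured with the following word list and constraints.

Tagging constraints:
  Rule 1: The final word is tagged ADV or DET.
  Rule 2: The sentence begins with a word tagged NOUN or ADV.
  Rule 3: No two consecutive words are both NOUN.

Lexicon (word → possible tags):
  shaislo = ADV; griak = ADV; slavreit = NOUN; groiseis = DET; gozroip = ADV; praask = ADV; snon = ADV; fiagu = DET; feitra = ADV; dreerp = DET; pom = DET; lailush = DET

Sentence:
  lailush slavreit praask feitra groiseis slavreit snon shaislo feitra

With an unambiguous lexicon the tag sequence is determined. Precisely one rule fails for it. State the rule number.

2

Fixed tagging: DET NOUN ADV ADV DET NOUN ADV ADV ADV.
Applying the rules: R1 ✓, R2 ✗, R3 ✓.
Only rule 2 fails.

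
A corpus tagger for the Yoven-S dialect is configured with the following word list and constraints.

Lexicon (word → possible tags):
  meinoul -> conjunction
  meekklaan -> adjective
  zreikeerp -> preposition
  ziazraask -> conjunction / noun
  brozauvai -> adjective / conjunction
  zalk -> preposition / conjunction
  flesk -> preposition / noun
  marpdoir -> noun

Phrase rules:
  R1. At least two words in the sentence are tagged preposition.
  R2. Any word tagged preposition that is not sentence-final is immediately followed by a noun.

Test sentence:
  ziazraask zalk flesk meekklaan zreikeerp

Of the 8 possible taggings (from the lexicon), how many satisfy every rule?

Candidates per position — 1:ziazraask {conjunction,noun}; 2:zalk {preposition,conjunction}; 3:flesk {preposition,noun}; 4:meekklaan {adjective}; 5:zreikeerp {preposition}.
There are 8 candidate sequences in total.
The sequences that satisfy every rule: conjunction preposition noun adjective preposition; noun preposition noun adjective preposition.
Count = 2.

2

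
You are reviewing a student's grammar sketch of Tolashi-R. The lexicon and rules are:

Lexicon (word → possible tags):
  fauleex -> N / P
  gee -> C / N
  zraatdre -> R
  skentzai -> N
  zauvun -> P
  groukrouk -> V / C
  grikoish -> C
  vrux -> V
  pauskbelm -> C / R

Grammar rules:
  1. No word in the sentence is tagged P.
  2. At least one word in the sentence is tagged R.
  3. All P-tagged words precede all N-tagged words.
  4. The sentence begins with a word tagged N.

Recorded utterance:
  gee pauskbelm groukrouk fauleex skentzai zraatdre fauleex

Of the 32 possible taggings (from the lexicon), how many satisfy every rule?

4

Candidates per position — 1:gee {C,N}; 2:pauskbelm {C,R}; 3:groukrouk {V,C}; 4:fauleex {N,P}; 5:skentzai {N}; 6:zraatdre {R}; 7:fauleex {N,P}.
There are 32 candidate sequences in total.
The sequences that satisfy every rule: N C V N N R N; N C C N N R N; N R V N N R N; N R C N N R N.
Count = 4.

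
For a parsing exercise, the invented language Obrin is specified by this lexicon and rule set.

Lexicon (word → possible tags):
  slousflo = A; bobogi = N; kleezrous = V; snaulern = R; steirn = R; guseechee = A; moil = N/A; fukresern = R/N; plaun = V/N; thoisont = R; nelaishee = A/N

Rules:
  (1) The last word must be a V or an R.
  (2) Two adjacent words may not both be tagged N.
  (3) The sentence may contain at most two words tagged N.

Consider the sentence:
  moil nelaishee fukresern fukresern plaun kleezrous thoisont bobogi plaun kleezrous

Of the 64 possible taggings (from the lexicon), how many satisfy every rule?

Candidates per position — 1:moil {N,A}; 2:nelaishee {A,N}; 3:fukresern {R,N}; 4:fukresern {R,N}; 5:plaun {V,N}; 6:kleezrous {V}; 7:thoisont {R}; 8:bobogi {N}; 9:plaun {V,N}; 10:kleezrous {V}.
There are 64 candidate sequences in total.
Checking each against the rules leaves 6 sequences.
Count = 6.

6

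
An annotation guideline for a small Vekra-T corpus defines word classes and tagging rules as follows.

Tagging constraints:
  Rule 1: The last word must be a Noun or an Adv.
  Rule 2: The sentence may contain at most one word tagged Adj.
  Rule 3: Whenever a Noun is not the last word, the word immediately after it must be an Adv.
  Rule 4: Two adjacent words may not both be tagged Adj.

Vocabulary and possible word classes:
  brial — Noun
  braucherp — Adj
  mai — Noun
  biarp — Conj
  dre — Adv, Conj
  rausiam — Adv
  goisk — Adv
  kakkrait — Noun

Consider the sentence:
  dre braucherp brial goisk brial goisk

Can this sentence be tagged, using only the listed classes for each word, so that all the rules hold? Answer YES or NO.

YES

Candidates per position — 1:dre {Adv,Conj}; 2:braucherp {Adj}; 3:brial {Noun}; 4:goisk {Adv}; 5:brial {Noun}; 6:goisk {Adv}.
One satisfying assignment: Conj Adj Noun Adv Noun Adv.
Checking: rule 1 ✓; rule 2 ✓; rule 3 ✓; rule 4 ✓.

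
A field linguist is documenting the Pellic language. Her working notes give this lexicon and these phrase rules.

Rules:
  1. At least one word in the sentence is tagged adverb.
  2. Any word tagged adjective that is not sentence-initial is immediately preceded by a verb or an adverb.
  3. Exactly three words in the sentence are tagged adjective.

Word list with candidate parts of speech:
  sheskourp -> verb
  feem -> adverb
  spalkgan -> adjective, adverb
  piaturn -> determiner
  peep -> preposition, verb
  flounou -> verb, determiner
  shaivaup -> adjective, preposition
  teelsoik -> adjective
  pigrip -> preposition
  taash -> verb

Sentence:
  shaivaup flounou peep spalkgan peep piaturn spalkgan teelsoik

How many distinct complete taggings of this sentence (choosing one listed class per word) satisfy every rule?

Candidates per position — 1:shaivaup {adjective,preposition}; 2:flounou {verb,determiner}; 3:peep {preposition,verb}; 4:spalkgan {adjective,adverb}; 5:peep {preposition,verb}; 6:piaturn {determiner}; 7:spalkgan {adjective,adverb}; 8:teelsoik {adjective}.
There are 64 candidate sequences in total.
The sequences that satisfy every rule: adjective verb verb adjective preposition determiner adverb adjective; adjective verb verb adjective verb determiner adverb adjective; adjective determiner verb adjective preposition determiner adverb adjective; adjective determiner verb adjective verb determiner adverb adjective.
Count = 4.

4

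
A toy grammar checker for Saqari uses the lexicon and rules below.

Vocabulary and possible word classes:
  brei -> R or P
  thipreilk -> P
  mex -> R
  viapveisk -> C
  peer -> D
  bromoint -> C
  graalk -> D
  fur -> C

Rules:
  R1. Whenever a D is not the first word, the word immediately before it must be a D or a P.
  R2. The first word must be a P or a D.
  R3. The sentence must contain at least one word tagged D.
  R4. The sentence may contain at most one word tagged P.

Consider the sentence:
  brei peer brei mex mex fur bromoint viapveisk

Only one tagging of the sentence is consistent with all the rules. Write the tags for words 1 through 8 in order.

P D R R R C C C

Candidates per position — 1:brei {R,P}; 2:peer {D}; 3:brei {R,P}; 4:mex {R}; 5:mex {R}; 6:fur {C}; 7:bromoint {C}; 8:viapveisk {C}.
Word 1 cannot be R — rule 1 would then fail for every completion. It is P.
Word 3 cannot be P — rule 4 would then fail for every completion. It is R.
The only consistent sequence is: P D R R R C C C.
Check: rule 1 ok; rule 2 ok; rule 3 ok; rule 4 ok.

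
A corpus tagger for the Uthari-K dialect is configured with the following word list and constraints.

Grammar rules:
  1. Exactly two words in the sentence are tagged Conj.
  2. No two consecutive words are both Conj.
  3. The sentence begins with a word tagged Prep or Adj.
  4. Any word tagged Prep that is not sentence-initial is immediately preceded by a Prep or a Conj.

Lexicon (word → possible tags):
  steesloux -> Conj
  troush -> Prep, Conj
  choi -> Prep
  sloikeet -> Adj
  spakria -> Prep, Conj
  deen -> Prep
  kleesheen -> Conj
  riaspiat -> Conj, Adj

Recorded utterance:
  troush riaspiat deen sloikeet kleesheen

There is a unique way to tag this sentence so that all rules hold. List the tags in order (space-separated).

Prep Conj Prep Adj Conj

Candidates per position — 1:troush {Prep,Conj}; 2:riaspiat {Conj,Adj}; 3:deen {Prep}; 4:sloikeet {Adj}; 5:kleesheen {Conj}.
At position 1, choosing Conj makes rule 3 impossible to satisfy; hence Prep.
At position 2, choosing Adj makes rule 1 impossible to satisfy; hence Conj.
That leaves exactly one tagging: Prep Conj Prep Adj Conj.
Check: rule 1 holds; rule 2 holds; rule 3 holds; rule 4 holds.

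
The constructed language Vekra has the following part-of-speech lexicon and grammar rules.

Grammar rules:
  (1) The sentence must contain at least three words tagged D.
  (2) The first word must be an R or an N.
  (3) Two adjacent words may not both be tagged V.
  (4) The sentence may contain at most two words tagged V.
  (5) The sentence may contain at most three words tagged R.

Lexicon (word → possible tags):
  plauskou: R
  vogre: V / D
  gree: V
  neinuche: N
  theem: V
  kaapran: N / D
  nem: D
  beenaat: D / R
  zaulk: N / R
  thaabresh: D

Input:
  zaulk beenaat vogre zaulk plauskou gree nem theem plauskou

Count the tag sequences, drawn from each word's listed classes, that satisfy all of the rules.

Candidates per position — 1:zaulk {N,R}; 2:beenaat {D,R}; 3:vogre {V,D}; 4:zaulk {N,R}; 5:plauskou {R}; 6:gree {V}; 7:nem {D}; 8:theem {V}; 9:plauskou {R}.
There are 16 candidate sequences in total.
The sequences that satisfy every rule: N D D N R V D V R; N D D R R V D V R; R D D N R V D V R.
Count = 3.

3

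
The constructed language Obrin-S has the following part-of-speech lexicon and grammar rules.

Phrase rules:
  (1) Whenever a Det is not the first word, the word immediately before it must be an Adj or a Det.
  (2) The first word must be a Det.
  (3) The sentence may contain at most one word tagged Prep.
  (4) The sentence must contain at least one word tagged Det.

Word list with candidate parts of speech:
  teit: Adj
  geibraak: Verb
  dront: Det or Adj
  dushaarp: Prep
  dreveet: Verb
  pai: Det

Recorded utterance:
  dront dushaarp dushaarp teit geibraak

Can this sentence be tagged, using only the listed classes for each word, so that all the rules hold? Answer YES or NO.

NO

Candidates per position — 1:dront {Det,Adj}; 2:dushaarp {Prep}; 3:dushaarp {Prep}; 4:teit {Adj}; 5:geibraak {Verb}.
Rule 3 cannot be satisfied by any choice of tags from the lexicon.
So there is no consistent tagging.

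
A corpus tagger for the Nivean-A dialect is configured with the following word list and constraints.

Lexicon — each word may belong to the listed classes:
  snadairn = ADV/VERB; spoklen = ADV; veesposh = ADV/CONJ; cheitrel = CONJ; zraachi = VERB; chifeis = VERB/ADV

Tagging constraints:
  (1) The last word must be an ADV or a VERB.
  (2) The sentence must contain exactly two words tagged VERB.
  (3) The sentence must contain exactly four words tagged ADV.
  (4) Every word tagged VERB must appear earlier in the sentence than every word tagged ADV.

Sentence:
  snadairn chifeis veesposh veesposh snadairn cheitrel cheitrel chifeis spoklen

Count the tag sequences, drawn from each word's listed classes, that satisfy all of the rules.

Candidates per position — 1:snadairn {ADV,VERB}; 2:chifeis {VERB,ADV}; 3:veesposh {ADV,CONJ}; 4:veesposh {ADV,CONJ}; 5:snadairn {ADV,VERB}; 6:cheitrel {CONJ}; 7:cheitrel {CONJ}; 8:chifeis {VERB,ADV}; 9:spoklen {ADV}.
There are 64 candidate sequences in total.
The sequences that satisfy every rule: VERB VERB ADV CONJ ADV CONJ CONJ ADV ADV; VERB VERB CONJ ADV ADV CONJ CONJ ADV ADV.
Count = 2.

2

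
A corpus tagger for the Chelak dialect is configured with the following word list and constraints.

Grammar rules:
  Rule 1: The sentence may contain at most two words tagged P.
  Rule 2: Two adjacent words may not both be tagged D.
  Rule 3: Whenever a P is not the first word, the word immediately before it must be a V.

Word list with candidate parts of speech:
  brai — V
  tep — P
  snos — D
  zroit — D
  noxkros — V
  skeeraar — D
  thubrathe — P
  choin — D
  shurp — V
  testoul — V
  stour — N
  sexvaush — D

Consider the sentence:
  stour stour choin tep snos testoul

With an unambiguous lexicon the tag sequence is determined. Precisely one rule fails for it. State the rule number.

3

Fixed tagging: N N D P D V.
Applying the rules: R1 ok, R2 ok, R3 fails.
Only rule 3 fails.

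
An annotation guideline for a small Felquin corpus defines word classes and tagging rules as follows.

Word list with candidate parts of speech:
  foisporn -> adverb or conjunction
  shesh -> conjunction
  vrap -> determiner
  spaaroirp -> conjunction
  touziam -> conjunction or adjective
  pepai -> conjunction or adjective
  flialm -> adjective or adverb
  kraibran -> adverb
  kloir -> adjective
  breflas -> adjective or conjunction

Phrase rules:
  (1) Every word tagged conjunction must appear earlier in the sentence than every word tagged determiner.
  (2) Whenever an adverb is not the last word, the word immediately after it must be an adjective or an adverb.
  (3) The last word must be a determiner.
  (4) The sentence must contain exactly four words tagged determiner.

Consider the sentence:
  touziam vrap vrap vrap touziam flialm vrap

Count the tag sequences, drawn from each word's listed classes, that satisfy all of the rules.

2

Candidates per position — 1:touziam {conjunction,adjective}; 2:vrap {determiner}; 3:vrap {determiner}; 4:vrap {determiner}; 5:touziam {conjunction,adjective}; 6:flialm {adjective,adverb}; 7:vrap {determiner}.
There are 8 candidate sequences in total.
The sequences that satisfy every rule: conjunction determiner determiner determiner adjective adjective determiner; adjective determiner determiner determiner adjective adjective determiner.
Count = 2.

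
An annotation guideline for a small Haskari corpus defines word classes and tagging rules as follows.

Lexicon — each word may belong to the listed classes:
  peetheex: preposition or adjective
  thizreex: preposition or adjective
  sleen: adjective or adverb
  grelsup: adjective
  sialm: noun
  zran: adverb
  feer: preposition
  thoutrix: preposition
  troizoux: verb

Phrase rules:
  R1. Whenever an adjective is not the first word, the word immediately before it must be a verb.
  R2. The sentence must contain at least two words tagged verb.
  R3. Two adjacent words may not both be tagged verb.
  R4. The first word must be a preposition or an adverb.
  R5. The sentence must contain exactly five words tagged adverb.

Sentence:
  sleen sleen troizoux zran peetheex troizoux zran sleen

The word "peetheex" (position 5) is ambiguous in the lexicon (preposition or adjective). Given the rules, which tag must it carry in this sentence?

Candidates per position — 1:sleen {adjective,adverb}; 2:sleen {adjective,adverb}; 3:troizoux {verb}; 4:zran {adverb}; 5:peetheex {preposition,adjective}; 6:troizoux {verb}; 7:zran {adverb}; 8:sleen {adjective,adverb}.
If word 1 were adjective, no tagging could satisfy rule 4; so word 1 is adverb.
If word 2 were adjective, no tagging could satisfy rule 1; so word 2 is adverb.
If word 5 were adjective, no tagging could satisfy rule 1; so word 5 is preposition.
If word 8 were adjective, no tagging could satisfy rule 1; so word 8 is adverb.
The only consistent sequence is: adverb adverb verb adverb preposition verb adverb adverb.
Rule-by-rule: rule 1 ok; rule 2 ok; rule 3 ok; rule 4 ok; rule 5 ok.

preposition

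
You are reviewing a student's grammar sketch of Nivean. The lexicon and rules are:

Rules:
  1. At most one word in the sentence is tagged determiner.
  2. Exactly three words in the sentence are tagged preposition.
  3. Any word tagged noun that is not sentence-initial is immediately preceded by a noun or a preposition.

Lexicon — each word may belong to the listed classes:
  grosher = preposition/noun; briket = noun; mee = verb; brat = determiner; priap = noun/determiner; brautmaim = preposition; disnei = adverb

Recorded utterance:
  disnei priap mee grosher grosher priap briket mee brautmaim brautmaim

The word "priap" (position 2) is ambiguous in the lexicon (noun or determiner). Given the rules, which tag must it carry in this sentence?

Candidates per position — 1:disnei {adverb}; 2:priap {noun,determiner}; 3:mee {verb}; 4:grosher {preposition,noun}; 5:grosher {preposition,noun}; 6:priap {noun,determiner}; 7:briket {noun}; 8:mee {verb}; 9:brautmaim {preposition}; 10:brautmaim {preposition}.
At position 2, choosing noun makes rule 3 impossible to satisfy; hence determiner.
At position 4, choosing noun makes rule 3 impossible to satisfy; hence preposition.
At position 5, choosing preposition makes rule 2 impossible to satisfy; hence noun.
At position 6, choosing determiner makes rule 1 impossible to satisfy; hence noun.
The only consistent sequence is: adverb determiner verb preposition noun noun noun verb preposition preposition.
Check: rule 1 ok; rule 2 ok; rule 3 ok.

determiner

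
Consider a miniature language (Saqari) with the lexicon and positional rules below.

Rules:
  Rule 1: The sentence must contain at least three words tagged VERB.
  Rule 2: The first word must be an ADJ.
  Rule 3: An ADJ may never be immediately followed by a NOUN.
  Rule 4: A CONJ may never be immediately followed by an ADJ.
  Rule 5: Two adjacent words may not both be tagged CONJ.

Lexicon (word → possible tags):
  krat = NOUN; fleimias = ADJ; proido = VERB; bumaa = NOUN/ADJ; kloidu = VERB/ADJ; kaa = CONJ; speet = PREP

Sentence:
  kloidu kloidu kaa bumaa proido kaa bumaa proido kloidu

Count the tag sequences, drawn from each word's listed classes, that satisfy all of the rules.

3

Candidates per position — 1:kloidu {VERB,ADJ}; 2:kloidu {VERB,ADJ}; 3:kaa {CONJ}; 4:bumaa {NOUN,ADJ}; 5:proido {VERB}; 6:kaa {CONJ}; 7:bumaa {NOUN,ADJ}; 8:proido {VERB}; 9:kloidu {VERB,ADJ}.
There are 32 candidate sequences in total.
The sequences that satisfy every rule: ADJ VERB CONJ NOUN VERB CONJ NOUN VERB VERB; ADJ VERB CONJ NOUN VERB CONJ NOUN VERB ADJ; ADJ ADJ CONJ NOUN VERB CONJ NOUN VERB VERB.
Count = 3.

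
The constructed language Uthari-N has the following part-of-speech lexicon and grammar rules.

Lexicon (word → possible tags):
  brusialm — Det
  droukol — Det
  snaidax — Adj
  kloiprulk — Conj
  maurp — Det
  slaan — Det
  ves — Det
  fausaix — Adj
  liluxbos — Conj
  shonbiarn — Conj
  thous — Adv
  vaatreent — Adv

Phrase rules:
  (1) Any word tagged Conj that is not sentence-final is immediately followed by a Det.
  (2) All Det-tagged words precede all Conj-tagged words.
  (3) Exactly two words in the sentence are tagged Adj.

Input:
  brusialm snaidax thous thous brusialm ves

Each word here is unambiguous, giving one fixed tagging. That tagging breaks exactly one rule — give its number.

Fixed tagging: Det Adj Adv Adv Det Det.
Applying the rules: R1 ✓, R2 ✓, R3 ✗.
Only rule 3 fails.

3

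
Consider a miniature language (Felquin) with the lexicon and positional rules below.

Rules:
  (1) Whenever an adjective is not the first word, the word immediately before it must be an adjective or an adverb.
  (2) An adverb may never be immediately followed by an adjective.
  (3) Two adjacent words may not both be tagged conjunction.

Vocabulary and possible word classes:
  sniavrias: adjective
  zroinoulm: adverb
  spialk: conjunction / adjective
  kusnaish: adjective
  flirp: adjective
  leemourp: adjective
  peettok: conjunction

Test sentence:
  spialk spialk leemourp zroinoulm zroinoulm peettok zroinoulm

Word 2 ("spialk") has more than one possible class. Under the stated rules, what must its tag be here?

Candidates per position — 1:spialk {conjunction,adjective}; 2:spialk {conjunction,adjective}; 3:leemourp {adjective}; 4:zroinoulm {adverb}; 5:zroinoulm {adverb}; 6:peettok {conjunction}; 7:zroinoulm {adverb}.
At position 1, choosing conjunction makes rule 1 impossible to satisfy; hence adjective.
At position 2, choosing conjunction makes rule 1 impossible to satisfy; hence adjective.
The unique satisfying tagging is: adjective adjective adjective adverb adverb conjunction adverb.
Checking: rule 1 ok; rule 2 ok; rule 3 ok.

adjective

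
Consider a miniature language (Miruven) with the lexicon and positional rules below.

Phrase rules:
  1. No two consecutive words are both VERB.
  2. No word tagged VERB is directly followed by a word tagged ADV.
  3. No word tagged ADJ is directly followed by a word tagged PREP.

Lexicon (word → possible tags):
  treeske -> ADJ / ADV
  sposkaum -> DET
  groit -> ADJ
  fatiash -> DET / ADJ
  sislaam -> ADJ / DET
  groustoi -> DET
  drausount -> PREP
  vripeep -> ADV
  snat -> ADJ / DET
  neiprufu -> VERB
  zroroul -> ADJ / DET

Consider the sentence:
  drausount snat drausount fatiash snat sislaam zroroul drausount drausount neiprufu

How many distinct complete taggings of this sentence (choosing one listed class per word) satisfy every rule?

8

Candidates per position — 1:drausount {PREP}; 2:snat {ADJ,DET}; 3:drausount {PREP}; 4:fatiash {DET,ADJ}; 5:snat {ADJ,DET}; 6:sislaam {ADJ,DET}; 7:zroroul {ADJ,DET}; 8:drausount {PREP}; 9:drausount {PREP}; 10:neiprufu {VERB}.
There are 32 candidate sequences in total.
Checking each against the rules leaves 8 sequences.
Count = 8.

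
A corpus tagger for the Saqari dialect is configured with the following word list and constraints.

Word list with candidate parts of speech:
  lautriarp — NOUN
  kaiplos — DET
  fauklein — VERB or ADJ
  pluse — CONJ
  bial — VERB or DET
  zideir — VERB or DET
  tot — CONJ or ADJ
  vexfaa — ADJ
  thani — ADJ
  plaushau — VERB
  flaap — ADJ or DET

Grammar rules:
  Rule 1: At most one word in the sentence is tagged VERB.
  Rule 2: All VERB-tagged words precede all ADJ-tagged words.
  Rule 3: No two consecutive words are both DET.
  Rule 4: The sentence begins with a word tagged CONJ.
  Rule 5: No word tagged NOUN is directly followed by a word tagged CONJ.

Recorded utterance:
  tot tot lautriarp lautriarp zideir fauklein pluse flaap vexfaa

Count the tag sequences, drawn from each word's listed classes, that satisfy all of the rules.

Candidates per position — 1:tot {CONJ,ADJ}; 2:tot {CONJ,ADJ}; 3:lautriarp {NOUN}; 4:lautriarp {NOUN}; 5:zideir {VERB,DET}; 6:fauklein {VERB,ADJ}; 7:pluse {CONJ}; 8:flaap {ADJ,DET}; 9:vexfaa {ADJ}.
There are 32 candidate sequences in total.
Checking each against the rules leaves 8 sequences.
Count = 8.

8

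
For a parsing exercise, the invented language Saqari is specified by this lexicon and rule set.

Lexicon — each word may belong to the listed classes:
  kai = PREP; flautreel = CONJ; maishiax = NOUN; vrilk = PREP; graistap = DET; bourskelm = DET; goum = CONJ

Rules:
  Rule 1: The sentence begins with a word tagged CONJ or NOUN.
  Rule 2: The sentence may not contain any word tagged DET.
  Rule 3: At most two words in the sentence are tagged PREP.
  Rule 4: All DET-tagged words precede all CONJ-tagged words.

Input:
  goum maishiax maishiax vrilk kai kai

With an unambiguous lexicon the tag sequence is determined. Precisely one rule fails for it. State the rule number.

Fixed tagging: CONJ NOUN NOUN PREP PREP PREP.
Rule check: R1 holds, R2 holds, R3 violated, R4 holds.
Only rule 3 fails.

3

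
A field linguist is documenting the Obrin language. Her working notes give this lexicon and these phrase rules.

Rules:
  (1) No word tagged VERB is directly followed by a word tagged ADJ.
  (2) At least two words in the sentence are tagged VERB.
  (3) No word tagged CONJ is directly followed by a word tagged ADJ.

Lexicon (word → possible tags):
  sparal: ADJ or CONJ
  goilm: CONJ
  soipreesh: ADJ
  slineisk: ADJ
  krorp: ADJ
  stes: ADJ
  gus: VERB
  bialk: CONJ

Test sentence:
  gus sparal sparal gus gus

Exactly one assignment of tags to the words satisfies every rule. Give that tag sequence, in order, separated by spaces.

VERB CONJ CONJ VERB VERB

Candidates per position — 1:gus {VERB}; 2:sparal {ADJ,CONJ}; 3:sparal {ADJ,CONJ}; 4:gus {VERB}; 5:gus {VERB}.
Word 2 cannot be ADJ — rule 1 would then fail for every completion. It is CONJ.
Word 3 cannot be ADJ — rule 3 would then fail for every completion. It is CONJ.
So the tagging must be: VERB CONJ CONJ VERB VERB.
Rule-by-rule: rule 1 satisfied; rule 2 satisfied; rule 3 satisfied.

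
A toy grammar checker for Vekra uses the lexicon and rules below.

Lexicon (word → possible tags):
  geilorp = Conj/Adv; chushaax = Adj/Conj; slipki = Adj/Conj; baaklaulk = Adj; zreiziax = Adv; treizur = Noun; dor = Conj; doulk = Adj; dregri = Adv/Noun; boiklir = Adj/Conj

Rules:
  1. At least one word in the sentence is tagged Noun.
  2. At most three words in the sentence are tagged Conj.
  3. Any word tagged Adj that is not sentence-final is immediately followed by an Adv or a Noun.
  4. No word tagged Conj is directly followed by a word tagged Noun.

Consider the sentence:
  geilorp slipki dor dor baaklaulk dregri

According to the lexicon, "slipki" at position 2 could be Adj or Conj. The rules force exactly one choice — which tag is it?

Candidates per position — 1:geilorp {Conj,Adv}; 2:slipki {Adj,Conj}; 3:dor {Conj}; 4:dor {Conj}; 5:baaklaulk {Adj}; 6:dregri {Adv,Noun}.
If word 2 were Adj, no tagging could satisfy rule 3; so word 2 is Conj.
If word 6 were Adv, no tagging could satisfy rule 1; so word 6 is Noun.
If word 1 were Conj, no tagging could satisfy rule 2; so word 1 is Adv.
The unique satisfying tagging is: Adv Conj Conj Conj Adj Noun.
Rule-by-rule: rule 1 ✓; rule 2 ✓; rule 3 ✓; rule 4 ✓.

Conj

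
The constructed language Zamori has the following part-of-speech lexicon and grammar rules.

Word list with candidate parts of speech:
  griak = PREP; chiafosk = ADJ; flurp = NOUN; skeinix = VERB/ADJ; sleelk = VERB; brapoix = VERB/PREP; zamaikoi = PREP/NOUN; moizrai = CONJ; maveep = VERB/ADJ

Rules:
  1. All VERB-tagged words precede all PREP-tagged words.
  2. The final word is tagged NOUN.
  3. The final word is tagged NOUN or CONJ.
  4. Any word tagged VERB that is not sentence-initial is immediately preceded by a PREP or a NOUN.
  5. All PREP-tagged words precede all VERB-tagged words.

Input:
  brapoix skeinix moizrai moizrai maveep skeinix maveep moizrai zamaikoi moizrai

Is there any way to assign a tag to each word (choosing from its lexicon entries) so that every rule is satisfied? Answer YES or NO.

NO

Candidates per position — 1:brapoix {VERB,PREP}; 2:skeinix {VERB,ADJ}; 3:moizrai {CONJ}; 4:moizrai {CONJ}; 5:maveep {VERB,ADJ}; 6:skeinix {VERB,ADJ}; 7:maveep {VERB,ADJ}; 8:moizrai {CONJ}; 9:zamaikoi {PREP,NOUN}; 10:moizrai {CONJ}.
Rule 2 cannot be satisfied by any choice of tags from the lexicon.
So there is no consistent tagging.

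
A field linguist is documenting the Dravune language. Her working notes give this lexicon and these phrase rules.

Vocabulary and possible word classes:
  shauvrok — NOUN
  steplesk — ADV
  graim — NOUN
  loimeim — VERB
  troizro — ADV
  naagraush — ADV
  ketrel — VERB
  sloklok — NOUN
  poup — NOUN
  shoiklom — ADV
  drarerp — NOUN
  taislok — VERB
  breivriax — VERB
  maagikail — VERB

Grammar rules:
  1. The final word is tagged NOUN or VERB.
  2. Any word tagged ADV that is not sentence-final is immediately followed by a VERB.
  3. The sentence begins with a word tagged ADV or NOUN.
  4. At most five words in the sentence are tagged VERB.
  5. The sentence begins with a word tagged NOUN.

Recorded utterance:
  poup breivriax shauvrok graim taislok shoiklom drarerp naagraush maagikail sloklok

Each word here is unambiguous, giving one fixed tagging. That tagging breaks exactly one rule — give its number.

Fixed tagging: NOUN VERB NOUN NOUN VERB ADV NOUN ADV VERB NOUN.
Checking each rule: R1 ok, R2 fails, R3 ok, R4 ok, R5 ok.
Only rule 2 fails.

2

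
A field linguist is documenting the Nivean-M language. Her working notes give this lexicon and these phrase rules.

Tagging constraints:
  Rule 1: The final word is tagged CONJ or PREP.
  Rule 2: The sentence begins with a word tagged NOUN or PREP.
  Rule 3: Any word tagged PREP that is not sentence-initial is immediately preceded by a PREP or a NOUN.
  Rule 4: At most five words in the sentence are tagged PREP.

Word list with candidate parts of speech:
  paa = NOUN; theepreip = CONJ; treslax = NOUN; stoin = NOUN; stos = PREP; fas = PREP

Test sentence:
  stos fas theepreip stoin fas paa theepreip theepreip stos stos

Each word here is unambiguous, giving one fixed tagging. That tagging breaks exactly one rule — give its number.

Fixed tagging: PREP PREP CONJ NOUN PREP NOUN CONJ CONJ PREP PREP.
Applying the rules: R1 ✓, R2 ✓, R3 ✗, R4 ✓.
Only rule 3 fails.

3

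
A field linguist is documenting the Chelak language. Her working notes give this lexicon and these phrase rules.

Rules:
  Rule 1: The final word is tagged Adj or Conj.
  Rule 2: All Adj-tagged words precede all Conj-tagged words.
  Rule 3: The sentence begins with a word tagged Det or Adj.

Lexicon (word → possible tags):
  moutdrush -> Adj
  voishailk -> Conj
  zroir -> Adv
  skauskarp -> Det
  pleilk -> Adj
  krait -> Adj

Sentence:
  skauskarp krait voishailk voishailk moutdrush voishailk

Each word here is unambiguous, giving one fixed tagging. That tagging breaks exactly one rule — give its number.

2

Fixed tagging: Det Adj Conj Conj Adj Conj.
Rule check: R1 ✓, R2 ✗, R3 ✓.
Only rule 2 fails.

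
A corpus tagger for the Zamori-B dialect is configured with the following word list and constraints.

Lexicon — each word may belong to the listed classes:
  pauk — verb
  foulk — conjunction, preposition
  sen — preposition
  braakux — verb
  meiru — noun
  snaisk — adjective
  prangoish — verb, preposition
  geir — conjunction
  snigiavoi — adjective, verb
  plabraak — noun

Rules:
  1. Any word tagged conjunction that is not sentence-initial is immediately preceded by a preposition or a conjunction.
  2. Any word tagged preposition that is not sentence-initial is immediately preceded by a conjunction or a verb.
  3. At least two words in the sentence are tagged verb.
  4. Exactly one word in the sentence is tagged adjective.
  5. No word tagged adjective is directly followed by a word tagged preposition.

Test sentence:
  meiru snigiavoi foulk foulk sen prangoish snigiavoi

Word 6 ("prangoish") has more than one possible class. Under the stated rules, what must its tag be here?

Candidates per position — 1:meiru {noun}; 2:snigiavoi {adjective,verb}; 3:foulk {conjunction,preposition}; 4:foulk {conjunction,preposition}; 5:sen {preposition}; 6:prangoish {verb,preposition}; 7:snigiavoi {adjective,verb}.
Word 3 cannot be conjunction — rule 1 would then fail for every completion. It is preposition.
Word 4 cannot be preposition — rule 2 would then fail for every completion. It is conjunction.
Word 6 cannot be preposition — rule 2 would then fail for every completion. It is verb.
Word 2 cannot be adjective — rule 2 would then fail for every completion. It is verb.
Word 7 cannot be verb — rule 4 would then fail for every completion. It is adjective.
The unique satisfying tagging is: noun verb preposition conjunction preposition verb adjective.
Check: rule 1 ✓; rule 2 ✓; rule 3 ✓; rule 4 ✓; rule 5 ✓.

verb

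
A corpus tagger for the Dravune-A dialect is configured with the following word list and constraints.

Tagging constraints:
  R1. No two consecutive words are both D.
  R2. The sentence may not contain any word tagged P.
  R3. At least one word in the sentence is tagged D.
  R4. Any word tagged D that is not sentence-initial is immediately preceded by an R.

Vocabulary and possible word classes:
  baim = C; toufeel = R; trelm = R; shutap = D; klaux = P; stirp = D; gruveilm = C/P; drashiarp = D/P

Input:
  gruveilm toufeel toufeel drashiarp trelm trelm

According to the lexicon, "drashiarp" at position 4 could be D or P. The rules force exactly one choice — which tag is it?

D

Candidates per position — 1:gruveilm {C,P}; 2:toufeel {R}; 3:toufeel {R}; 4:drashiarp {D,P}; 5:trelm {R}; 6:trelm {R}.
Position 1: P is ruled out by rule 2; that leaves C.
Position 4: P is ruled out by rule 2; that leaves D.
The only consistent sequence is: C R R D R R.
Checking: rule 1 holds; rule 2 holds; rule 3 holds; rule 4 holds.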